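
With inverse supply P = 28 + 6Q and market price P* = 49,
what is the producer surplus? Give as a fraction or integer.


Minimum supply price (at Q=0): P_min = 28
Quantity supplied at P* = 49:
Q* = (49 - 28)/6 = 7/2
PS = (1/2) * Q* * (P* - P_min)
PS = (1/2) * 7/2 * (49 - 28)
PS = (1/2) * 7/2 * 21 = 147/4

147/4


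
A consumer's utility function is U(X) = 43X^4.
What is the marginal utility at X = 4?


MU = dU/dX = 43*4*X^(4-1)
MU = 172*X^3
At X = 4:
MU = 172 * 4^3
MU = 172 * 64 = 11008

11008


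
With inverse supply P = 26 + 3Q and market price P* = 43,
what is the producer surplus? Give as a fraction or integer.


Minimum supply price (at Q=0): P_min = 26
Quantity supplied at P* = 43:
Q* = (43 - 26)/3 = 17/3
PS = (1/2) * Q* * (P* - P_min)
PS = (1/2) * 17/3 * (43 - 26)
PS = (1/2) * 17/3 * 17 = 289/6

289/6


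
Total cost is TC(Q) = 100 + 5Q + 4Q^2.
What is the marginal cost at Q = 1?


MC = dTC/dQ = 5 + 2*4*Q
At Q = 1:
MC = 5 + 8*1
MC = 5 + 8 = 13

13


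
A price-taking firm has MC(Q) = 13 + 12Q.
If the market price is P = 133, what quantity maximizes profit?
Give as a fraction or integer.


In perfect competition, profit is maximized where P = MC.
133 = 13 + 12Q
120 = 12Q
Q* = 120/12 = 10

10


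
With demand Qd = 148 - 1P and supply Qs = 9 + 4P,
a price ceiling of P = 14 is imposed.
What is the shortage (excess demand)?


At P = 14:
Qd = 148 - 1*14 = 134
Qs = 9 + 4*14 = 65
Shortage = Qd - Qs = 134 - 65 = 69

69


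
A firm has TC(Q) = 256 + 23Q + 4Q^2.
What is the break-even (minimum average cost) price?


AC(Q) = 256/Q + 23 + 4Q
To minimize: dAC/dQ = -256/Q^2 + 4 = 0
Q^2 = 256/4 = 64
Q* = 8
Min AC = 256/8 + 23 + 4*8
Min AC = 32 + 23 + 32 = 87

87


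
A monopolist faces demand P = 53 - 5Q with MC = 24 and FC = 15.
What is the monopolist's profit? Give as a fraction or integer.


MR = MC: 53 - 10Q = 24
Q* = 29/10
P* = 53 - 5*29/10 = 77/2
Profit = (P* - MC)*Q* - FC
= (77/2 - 24)*29/10 - 15
= 29/2*29/10 - 15
= 841/20 - 15 = 541/20

541/20


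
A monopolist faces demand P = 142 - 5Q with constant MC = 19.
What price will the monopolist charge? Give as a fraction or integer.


MR = 142 - 10Q
Set MR = MC: 142 - 10Q = 19
Q* = 123/10
Substitute into demand:
P* = 142 - 5*123/10 = 161/2

161/2


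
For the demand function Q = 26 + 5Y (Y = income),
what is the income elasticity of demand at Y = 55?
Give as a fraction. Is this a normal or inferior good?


dQ/dY = 5
At Y = 55: Q = 26 + 5*55 = 301
Ey = (dQ/dY)(Y/Q) = 5 * 55 / 301 = 275/301
Since Ey > 0, this is a normal good.

275/301 (normal good)


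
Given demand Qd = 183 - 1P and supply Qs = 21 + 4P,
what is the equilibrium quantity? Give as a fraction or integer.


First find equilibrium price:
183 - 1P = 21 + 4P
P* = 162/5 = 162/5
Then substitute into demand:
Q* = 183 - 1 * 162/5 = 753/5

753/5


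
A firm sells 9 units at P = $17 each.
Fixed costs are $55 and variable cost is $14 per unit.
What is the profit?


Total Revenue = P * Q = 17 * 9 = $153
Total Cost = FC + VC*Q = 55 + 14*9 = $181
Profit = TR - TC = 153 - 181 = $-28

$-28


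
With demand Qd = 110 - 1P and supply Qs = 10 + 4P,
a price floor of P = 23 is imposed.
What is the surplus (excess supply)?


At P = 23:
Qd = 110 - 1*23 = 87
Qs = 10 + 4*23 = 102
Surplus = Qs - Qd = 102 - 87 = 15

15


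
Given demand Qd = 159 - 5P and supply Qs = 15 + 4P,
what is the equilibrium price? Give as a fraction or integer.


At equilibrium, Qd = Qs.
159 - 5P = 15 + 4P
159 - 15 = 5P + 4P
144 = 9P
P* = 144/9 = 16

16


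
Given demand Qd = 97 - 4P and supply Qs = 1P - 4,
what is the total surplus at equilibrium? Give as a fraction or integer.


Find equilibrium: 97 - 4P = 1P - 4
97 + 4 = 5P
P* = 101/5 = 101/5
Q* = 1*101/5 - 4 = 81/5
Inverse demand: P = 97/4 - Q/4, so P_max = 97/4
Inverse supply: P = 4 + Q/1, so P_min = 4
CS = (1/2) * 81/5 * (97/4 - 101/5) = 6561/200
PS = (1/2) * 81/5 * (101/5 - 4) = 6561/50
TS = CS + PS = 6561/200 + 6561/50 = 6561/40

6561/40


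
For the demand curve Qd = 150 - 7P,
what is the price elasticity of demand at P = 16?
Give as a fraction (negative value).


dQ/dP = -7
At P = 16: Q = 150 - 7*16 = 38
E = (dQ/dP)(P/Q) = (-7)(16/38) = -56/19

-56/19


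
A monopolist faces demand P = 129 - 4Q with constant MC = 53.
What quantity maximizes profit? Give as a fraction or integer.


TR = P*Q = (129 - 4Q)Q = 129Q - 4Q^2
MR = dTR/dQ = 129 - 8Q
Set MR = MC:
129 - 8Q = 53
76 = 8Q
Q* = 76/8 = 19/2

19/2


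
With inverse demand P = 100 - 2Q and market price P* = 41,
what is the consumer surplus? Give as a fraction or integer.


Maximum willingness to pay (at Q=0): P_max = 100
Quantity demanded at P* = 41:
Q* = (100 - 41)/2 = 59/2
CS = (1/2) * Q* * (P_max - P*)
CS = (1/2) * 59/2 * (100 - 41)
CS = (1/2) * 59/2 * 59 = 3481/4

3481/4


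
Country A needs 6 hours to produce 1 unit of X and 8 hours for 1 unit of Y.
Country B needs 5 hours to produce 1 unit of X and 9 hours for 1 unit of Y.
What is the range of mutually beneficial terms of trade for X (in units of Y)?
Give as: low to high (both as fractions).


Opportunity cost of X for Country A = hours_X / hours_Y = 6/8 = 3/4 units of Y
Opportunity cost of X for Country B = hours_X / hours_Y = 5/9 = 5/9 units of Y
Terms of trade must be between the two opportunity costs.
Range: 5/9 to 3/4

5/9 to 3/4


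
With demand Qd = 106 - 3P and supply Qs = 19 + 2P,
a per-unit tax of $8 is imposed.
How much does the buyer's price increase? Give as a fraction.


With a per-unit tax, the buyer's price increase depends on relative slopes.
Supply slope: d = 2, Demand slope: b = 3
Buyer's price increase = d * tax / (b + d)
= 2 * 8 / (3 + 2)
= 16 / 5 = 16/5

16/5


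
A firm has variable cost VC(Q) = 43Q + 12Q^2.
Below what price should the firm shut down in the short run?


AVC(Q) = VC(Q)/Q = 43 + 12Q
AVC is increasing in Q, so minimum AVC is at Q -> 0+.
Min AVC = 43
The firm should shut down if P < 43.

43


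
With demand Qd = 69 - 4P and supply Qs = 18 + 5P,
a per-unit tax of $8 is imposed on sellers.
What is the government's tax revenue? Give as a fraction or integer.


With tax on sellers, new supply: Qs' = 18 + 5(P - 8)
= 5P - 22
New equilibrium quantity:
Q_new = 257/9
Tax revenue = tax * Q_new = 8 * 257/9 = 2056/9

2056/9


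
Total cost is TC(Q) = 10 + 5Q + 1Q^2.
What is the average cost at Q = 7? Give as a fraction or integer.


TC(7) = 10 + 5*7 + 1*7^2
TC(7) = 10 + 35 + 49 = 94
AC = TC/Q = 94/7 = 94/7

94/7


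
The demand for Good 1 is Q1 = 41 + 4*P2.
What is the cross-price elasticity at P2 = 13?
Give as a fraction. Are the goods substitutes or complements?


dQ1/dP2 = 4
At P2 = 13: Q1 = 41 + 4*13 = 93
Exy = (dQ1/dP2)(P2/Q1) = 4 * 13 / 93 = 52/93
Since Exy > 0, the goods are substitutes.

52/93 (substitutes)


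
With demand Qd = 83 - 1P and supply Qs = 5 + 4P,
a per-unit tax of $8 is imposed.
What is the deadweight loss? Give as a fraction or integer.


Pre-tax equilibrium quantity: Q* = 337/5
Post-tax equilibrium quantity: Q_tax = 61
Reduction in quantity: Q* - Q_tax = 32/5
DWL = (1/2) * tax * (Q* - Q_tax)
DWL = (1/2) * 8 * 32/5 = 128/5

128/5


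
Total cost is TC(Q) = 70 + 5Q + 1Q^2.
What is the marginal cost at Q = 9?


MC = dTC/dQ = 5 + 2*1*Q
At Q = 9:
MC = 5 + 2*9
MC = 5 + 18 = 23

23


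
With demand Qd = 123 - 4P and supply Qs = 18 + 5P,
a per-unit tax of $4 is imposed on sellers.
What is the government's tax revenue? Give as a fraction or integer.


With tax on sellers, new supply: Qs' = 18 + 5(P - 4)
= 5P - 2
New equilibrium quantity:
Q_new = 607/9
Tax revenue = tax * Q_new = 4 * 607/9 = 2428/9

2428/9


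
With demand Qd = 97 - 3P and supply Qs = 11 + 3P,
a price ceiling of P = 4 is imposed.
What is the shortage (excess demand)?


At P = 4:
Qd = 97 - 3*4 = 85
Qs = 11 + 3*4 = 23
Shortage = Qd - Qs = 85 - 23 = 62

62


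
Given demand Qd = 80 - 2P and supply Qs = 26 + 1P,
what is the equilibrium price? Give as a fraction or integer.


At equilibrium, Qd = Qs.
80 - 2P = 26 + 1P
80 - 26 = 2P + 1P
54 = 3P
P* = 54/3 = 18

18


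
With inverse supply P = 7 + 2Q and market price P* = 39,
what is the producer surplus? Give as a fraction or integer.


Minimum supply price (at Q=0): P_min = 7
Quantity supplied at P* = 39:
Q* = (39 - 7)/2 = 16
PS = (1/2) * Q* * (P* - P_min)
PS = (1/2) * 16 * (39 - 7)
PS = (1/2) * 16 * 32 = 256

256


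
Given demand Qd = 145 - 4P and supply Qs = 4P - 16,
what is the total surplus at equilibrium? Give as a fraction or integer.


Find equilibrium: 145 - 4P = 4P - 16
145 + 16 = 8P
P* = 161/8 = 161/8
Q* = 4*161/8 - 16 = 129/2
Inverse demand: P = 145/4 - Q/4, so P_max = 145/4
Inverse supply: P = 4 + Q/4, so P_min = 4
CS = (1/2) * 129/2 * (145/4 - 161/8) = 16641/32
PS = (1/2) * 129/2 * (161/8 - 4) = 16641/32
TS = CS + PS = 16641/32 + 16641/32 = 16641/16

16641/16


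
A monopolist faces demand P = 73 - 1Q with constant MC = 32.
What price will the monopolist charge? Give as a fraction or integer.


MR = 73 - 2Q
Set MR = MC: 73 - 2Q = 32
Q* = 41/2
Substitute into demand:
P* = 73 - 1*41/2 = 105/2

105/2


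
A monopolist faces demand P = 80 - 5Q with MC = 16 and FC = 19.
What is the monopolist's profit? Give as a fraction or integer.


MR = MC: 80 - 10Q = 16
Q* = 32/5
P* = 80 - 5*32/5 = 48
Profit = (P* - MC)*Q* - FC
= (48 - 16)*32/5 - 19
= 32*32/5 - 19
= 1024/5 - 19 = 929/5

929/5


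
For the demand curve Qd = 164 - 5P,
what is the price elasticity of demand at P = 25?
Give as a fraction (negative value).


dQ/dP = -5
At P = 25: Q = 164 - 5*25 = 39
E = (dQ/dP)(P/Q) = (-5)(25/39) = -125/39

-125/39


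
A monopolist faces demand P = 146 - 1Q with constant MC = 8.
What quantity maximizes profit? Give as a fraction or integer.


TR = P*Q = (146 - 1Q)Q = 146Q - 1Q^2
MR = dTR/dQ = 146 - 2Q
Set MR = MC:
146 - 2Q = 8
138 = 2Q
Q* = 138/2 = 69

69


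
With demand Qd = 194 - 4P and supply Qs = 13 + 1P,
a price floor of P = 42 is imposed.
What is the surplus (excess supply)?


At P = 42:
Qd = 194 - 4*42 = 26
Qs = 13 + 1*42 = 55
Surplus = Qs - Qd = 55 - 26 = 29

29


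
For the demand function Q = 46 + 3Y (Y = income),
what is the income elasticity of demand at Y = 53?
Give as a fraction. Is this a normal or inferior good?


dQ/dY = 3
At Y = 53: Q = 46 + 3*53 = 205
Ey = (dQ/dY)(Y/Q) = 3 * 53 / 205 = 159/205
Since Ey > 0, this is a normal good.

159/205 (normal good)


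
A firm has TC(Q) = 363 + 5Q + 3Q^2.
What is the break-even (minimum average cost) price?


AC(Q) = 363/Q + 5 + 3Q
To minimize: dAC/dQ = -363/Q^2 + 3 = 0
Q^2 = 363/3 = 121
Q* = 11
Min AC = 363/11 + 5 + 3*11
Min AC = 33 + 5 + 33 = 71

71


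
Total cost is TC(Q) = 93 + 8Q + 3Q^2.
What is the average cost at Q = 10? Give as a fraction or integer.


TC(10) = 93 + 8*10 + 3*10^2
TC(10) = 93 + 80 + 300 = 473
AC = TC/Q = 473/10 = 473/10

473/10


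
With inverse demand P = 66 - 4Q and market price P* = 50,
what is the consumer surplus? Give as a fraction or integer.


Maximum willingness to pay (at Q=0): P_max = 66
Quantity demanded at P* = 50:
Q* = (66 - 50)/4 = 4
CS = (1/2) * Q* * (P_max - P*)
CS = (1/2) * 4 * (66 - 50)
CS = (1/2) * 4 * 16 = 32

32


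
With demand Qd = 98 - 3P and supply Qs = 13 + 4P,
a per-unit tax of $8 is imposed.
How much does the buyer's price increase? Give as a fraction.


With a per-unit tax, the buyer's price increase depends on relative slopes.
Supply slope: d = 4, Demand slope: b = 3
Buyer's price increase = d * tax / (b + d)
= 4 * 8 / (3 + 4)
= 32 / 7 = 32/7

32/7


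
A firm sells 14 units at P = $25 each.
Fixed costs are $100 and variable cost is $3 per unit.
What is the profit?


Total Revenue = P * Q = 25 * 14 = $350
Total Cost = FC + VC*Q = 100 + 3*14 = $142
Profit = TR - TC = 350 - 142 = $208

$208


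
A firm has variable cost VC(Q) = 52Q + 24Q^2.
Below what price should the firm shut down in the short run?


AVC(Q) = VC(Q)/Q = 52 + 24Q
AVC is increasing in Q, so minimum AVC is at Q -> 0+.
Min AVC = 52
The firm should shut down if P < 52.

52


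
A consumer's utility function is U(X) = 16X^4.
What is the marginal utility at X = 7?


MU = dU/dX = 16*4*X^(4-1)
MU = 64*X^3
At X = 7:
MU = 64 * 7^3
MU = 64 * 343 = 21952

21952


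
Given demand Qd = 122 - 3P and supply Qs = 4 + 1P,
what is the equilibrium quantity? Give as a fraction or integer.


First find equilibrium price:
122 - 3P = 4 + 1P
P* = 118/4 = 59/2
Then substitute into demand:
Q* = 122 - 3 * 59/2 = 67/2

67/2


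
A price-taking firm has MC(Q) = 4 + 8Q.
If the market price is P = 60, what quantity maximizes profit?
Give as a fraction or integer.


In perfect competition, profit is maximized where P = MC.
60 = 4 + 8Q
56 = 8Q
Q* = 56/8 = 7

7


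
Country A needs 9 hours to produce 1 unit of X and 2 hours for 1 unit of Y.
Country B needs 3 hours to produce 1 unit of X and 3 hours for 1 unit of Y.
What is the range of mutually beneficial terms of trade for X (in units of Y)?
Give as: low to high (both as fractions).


Opportunity cost of X for Country A = hours_X / hours_Y = 9/2 = 9/2 units of Y
Opportunity cost of X for Country B = hours_X / hours_Y = 3/3 = 1 units of Y
Terms of trade must be between the two opportunity costs.
Range: 1 to 9/2

1 to 9/2


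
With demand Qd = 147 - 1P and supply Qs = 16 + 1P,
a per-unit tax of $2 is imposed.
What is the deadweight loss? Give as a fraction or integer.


Pre-tax equilibrium quantity: Q* = 163/2
Post-tax equilibrium quantity: Q_tax = 161/2
Reduction in quantity: Q* - Q_tax = 1
DWL = (1/2) * tax * (Q* - Q_tax)
DWL = (1/2) * 2 * 1 = 1

1


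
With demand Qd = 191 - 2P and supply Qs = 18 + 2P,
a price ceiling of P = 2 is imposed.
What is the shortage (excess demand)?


At P = 2:
Qd = 191 - 2*2 = 187
Qs = 18 + 2*2 = 22
Shortage = Qd - Qs = 187 - 22 = 165

165


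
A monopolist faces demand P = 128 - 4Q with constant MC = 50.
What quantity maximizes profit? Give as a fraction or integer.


TR = P*Q = (128 - 4Q)Q = 128Q - 4Q^2
MR = dTR/dQ = 128 - 8Q
Set MR = MC:
128 - 8Q = 50
78 = 8Q
Q* = 78/8 = 39/4

39/4


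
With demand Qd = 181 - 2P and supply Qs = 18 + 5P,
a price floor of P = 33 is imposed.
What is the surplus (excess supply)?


At P = 33:
Qd = 181 - 2*33 = 115
Qs = 18 + 5*33 = 183
Surplus = Qs - Qd = 183 - 115 = 68

68


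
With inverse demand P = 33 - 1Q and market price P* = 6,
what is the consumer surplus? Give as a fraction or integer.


Maximum willingness to pay (at Q=0): P_max = 33
Quantity demanded at P* = 6:
Q* = (33 - 6)/1 = 27
CS = (1/2) * Q* * (P_max - P*)
CS = (1/2) * 27 * (33 - 6)
CS = (1/2) * 27 * 27 = 729/2

729/2


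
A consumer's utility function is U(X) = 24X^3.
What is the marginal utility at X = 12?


MU = dU/dX = 24*3*X^(3-1)
MU = 72*X^2
At X = 12:
MU = 72 * 12^2
MU = 72 * 144 = 10368

10368


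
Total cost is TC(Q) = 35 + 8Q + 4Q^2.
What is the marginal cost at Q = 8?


MC = dTC/dQ = 8 + 2*4*Q
At Q = 8:
MC = 8 + 8*8
MC = 8 + 64 = 72

72


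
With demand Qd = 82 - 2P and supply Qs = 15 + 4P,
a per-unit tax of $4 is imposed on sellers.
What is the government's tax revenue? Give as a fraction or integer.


With tax on sellers, new supply: Qs' = 15 + 4(P - 4)
= 4P - 1
New equilibrium quantity:
Q_new = 163/3
Tax revenue = tax * Q_new = 4 * 163/3 = 652/3

652/3


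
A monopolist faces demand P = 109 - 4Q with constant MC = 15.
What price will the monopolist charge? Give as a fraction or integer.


MR = 109 - 8Q
Set MR = MC: 109 - 8Q = 15
Q* = 47/4
Substitute into demand:
P* = 109 - 4*47/4 = 62

62


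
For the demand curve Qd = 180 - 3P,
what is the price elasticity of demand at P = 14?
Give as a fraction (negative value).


dQ/dP = -3
At P = 14: Q = 180 - 3*14 = 138
E = (dQ/dP)(P/Q) = (-3)(14/138) = -7/23

-7/23


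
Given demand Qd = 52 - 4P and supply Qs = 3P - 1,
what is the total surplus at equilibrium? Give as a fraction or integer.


Find equilibrium: 52 - 4P = 3P - 1
52 + 1 = 7P
P* = 53/7 = 53/7
Q* = 3*53/7 - 1 = 152/7
Inverse demand: P = 13 - Q/4, so P_max = 13
Inverse supply: P = 1/3 + Q/3, so P_min = 1/3
CS = (1/2) * 152/7 * (13 - 53/7) = 2888/49
PS = (1/2) * 152/7 * (53/7 - 1/3) = 11552/147
TS = CS + PS = 2888/49 + 11552/147 = 2888/21

2888/21


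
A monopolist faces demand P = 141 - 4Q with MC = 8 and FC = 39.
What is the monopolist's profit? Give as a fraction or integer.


MR = MC: 141 - 8Q = 8
Q* = 133/8
P* = 141 - 4*133/8 = 149/2
Profit = (P* - MC)*Q* - FC
= (149/2 - 8)*133/8 - 39
= 133/2*133/8 - 39
= 17689/16 - 39 = 17065/16

17065/16


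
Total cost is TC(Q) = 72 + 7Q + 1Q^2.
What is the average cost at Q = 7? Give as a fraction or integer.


TC(7) = 72 + 7*7 + 1*7^2
TC(7) = 72 + 49 + 49 = 170
AC = TC/Q = 170/7 = 170/7

170/7


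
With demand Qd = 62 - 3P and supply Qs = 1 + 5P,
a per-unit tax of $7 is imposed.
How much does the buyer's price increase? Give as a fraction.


With a per-unit tax, the buyer's price increase depends on relative slopes.
Supply slope: d = 5, Demand slope: b = 3
Buyer's price increase = d * tax / (b + d)
= 5 * 7 / (3 + 5)
= 35 / 8 = 35/8

35/8


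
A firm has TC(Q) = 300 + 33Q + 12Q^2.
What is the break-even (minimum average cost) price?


AC(Q) = 300/Q + 33 + 12Q
To minimize: dAC/dQ = -300/Q^2 + 12 = 0
Q^2 = 300/12 = 25
Q* = 5
Min AC = 300/5 + 33 + 12*5
Min AC = 60 + 33 + 60 = 153

153


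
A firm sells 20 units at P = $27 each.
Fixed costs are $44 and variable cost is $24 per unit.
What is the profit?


Total Revenue = P * Q = 27 * 20 = $540
Total Cost = FC + VC*Q = 44 + 24*20 = $524
Profit = TR - TC = 540 - 524 = $16

$16


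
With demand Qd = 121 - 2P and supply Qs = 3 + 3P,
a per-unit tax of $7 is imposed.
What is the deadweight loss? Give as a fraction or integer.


Pre-tax equilibrium quantity: Q* = 369/5
Post-tax equilibrium quantity: Q_tax = 327/5
Reduction in quantity: Q* - Q_tax = 42/5
DWL = (1/2) * tax * (Q* - Q_tax)
DWL = (1/2) * 7 * 42/5 = 147/5

147/5


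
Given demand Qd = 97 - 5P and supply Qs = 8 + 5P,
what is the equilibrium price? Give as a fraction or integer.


At equilibrium, Qd = Qs.
97 - 5P = 8 + 5P
97 - 8 = 5P + 5P
89 = 10P
P* = 89/10 = 89/10

89/10


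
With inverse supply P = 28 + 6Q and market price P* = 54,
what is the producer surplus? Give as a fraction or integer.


Minimum supply price (at Q=0): P_min = 28
Quantity supplied at P* = 54:
Q* = (54 - 28)/6 = 13/3
PS = (1/2) * Q* * (P* - P_min)
PS = (1/2) * 13/3 * (54 - 28)
PS = (1/2) * 13/3 * 26 = 169/3

169/3


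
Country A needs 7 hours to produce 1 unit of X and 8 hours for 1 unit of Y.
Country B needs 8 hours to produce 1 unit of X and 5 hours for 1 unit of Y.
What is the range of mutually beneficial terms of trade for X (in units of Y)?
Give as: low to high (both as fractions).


Opportunity cost of X for Country A = hours_X / hours_Y = 7/8 = 7/8 units of Y
Opportunity cost of X for Country B = hours_X / hours_Y = 8/5 = 8/5 units of Y
Terms of trade must be between the two opportunity costs.
Range: 7/8 to 8/5

7/8 to 8/5


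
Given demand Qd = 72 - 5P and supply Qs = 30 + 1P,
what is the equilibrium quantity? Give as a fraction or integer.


First find equilibrium price:
72 - 5P = 30 + 1P
P* = 42/6 = 7
Then substitute into demand:
Q* = 72 - 5 * 7 = 37

37


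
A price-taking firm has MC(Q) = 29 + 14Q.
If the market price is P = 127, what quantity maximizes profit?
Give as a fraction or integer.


In perfect competition, profit is maximized where P = MC.
127 = 29 + 14Q
98 = 14Q
Q* = 98/14 = 7

7


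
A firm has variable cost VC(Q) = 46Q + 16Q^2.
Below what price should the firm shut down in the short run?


AVC(Q) = VC(Q)/Q = 46 + 16Q
AVC is increasing in Q, so minimum AVC is at Q -> 0+.
Min AVC = 46
The firm should shut down if P < 46.

46


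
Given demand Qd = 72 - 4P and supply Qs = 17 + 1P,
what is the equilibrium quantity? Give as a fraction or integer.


First find equilibrium price:
72 - 4P = 17 + 1P
P* = 55/5 = 11
Then substitute into demand:
Q* = 72 - 4 * 11 = 28

28


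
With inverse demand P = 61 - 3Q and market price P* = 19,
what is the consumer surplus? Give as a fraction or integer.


Maximum willingness to pay (at Q=0): P_max = 61
Quantity demanded at P* = 19:
Q* = (61 - 19)/3 = 14
CS = (1/2) * Q* * (P_max - P*)
CS = (1/2) * 14 * (61 - 19)
CS = (1/2) * 14 * 42 = 294

294


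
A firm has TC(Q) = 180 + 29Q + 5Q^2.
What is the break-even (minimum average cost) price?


AC(Q) = 180/Q + 29 + 5Q
To minimize: dAC/dQ = -180/Q^2 + 5 = 0
Q^2 = 180/5 = 36
Q* = 6
Min AC = 180/6 + 29 + 5*6
Min AC = 30 + 29 + 30 = 89

89


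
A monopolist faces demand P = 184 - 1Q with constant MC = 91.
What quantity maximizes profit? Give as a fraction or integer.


TR = P*Q = (184 - 1Q)Q = 184Q - 1Q^2
MR = dTR/dQ = 184 - 2Q
Set MR = MC:
184 - 2Q = 91
93 = 2Q
Q* = 93/2 = 93/2

93/2


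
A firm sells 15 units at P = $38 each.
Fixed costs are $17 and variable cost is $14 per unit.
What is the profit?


Total Revenue = P * Q = 38 * 15 = $570
Total Cost = FC + VC*Q = 17 + 14*15 = $227
Profit = TR - TC = 570 - 227 = $343

$343


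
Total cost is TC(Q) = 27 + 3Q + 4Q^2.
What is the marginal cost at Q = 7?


MC = dTC/dQ = 3 + 2*4*Q
At Q = 7:
MC = 3 + 8*7
MC = 3 + 56 = 59

59


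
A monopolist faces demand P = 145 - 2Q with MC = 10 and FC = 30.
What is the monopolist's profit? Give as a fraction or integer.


MR = MC: 145 - 4Q = 10
Q* = 135/4
P* = 145 - 2*135/4 = 155/2
Profit = (P* - MC)*Q* - FC
= (155/2 - 10)*135/4 - 30
= 135/2*135/4 - 30
= 18225/8 - 30 = 17985/8

17985/8


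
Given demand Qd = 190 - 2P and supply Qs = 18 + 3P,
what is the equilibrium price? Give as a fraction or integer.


At equilibrium, Qd = Qs.
190 - 2P = 18 + 3P
190 - 18 = 2P + 3P
172 = 5P
P* = 172/5 = 172/5

172/5


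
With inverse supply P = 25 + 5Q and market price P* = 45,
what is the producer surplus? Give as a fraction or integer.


Minimum supply price (at Q=0): P_min = 25
Quantity supplied at P* = 45:
Q* = (45 - 25)/5 = 4
PS = (1/2) * Q* * (P* - P_min)
PS = (1/2) * 4 * (45 - 25)
PS = (1/2) * 4 * 20 = 40

40


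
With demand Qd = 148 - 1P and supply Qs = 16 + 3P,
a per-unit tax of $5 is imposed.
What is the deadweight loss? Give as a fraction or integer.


Pre-tax equilibrium quantity: Q* = 115
Post-tax equilibrium quantity: Q_tax = 445/4
Reduction in quantity: Q* - Q_tax = 15/4
DWL = (1/2) * tax * (Q* - Q_tax)
DWL = (1/2) * 5 * 15/4 = 75/8

75/8


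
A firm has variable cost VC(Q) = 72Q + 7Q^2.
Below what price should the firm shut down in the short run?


AVC(Q) = VC(Q)/Q = 72 + 7Q
AVC is increasing in Q, so minimum AVC is at Q -> 0+.
Min AVC = 72
The firm should shut down if P < 72.

72


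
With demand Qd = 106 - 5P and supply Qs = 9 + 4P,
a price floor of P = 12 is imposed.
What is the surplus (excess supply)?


At P = 12:
Qd = 106 - 5*12 = 46
Qs = 9 + 4*12 = 57
Surplus = Qs - Qd = 57 - 46 = 11

11


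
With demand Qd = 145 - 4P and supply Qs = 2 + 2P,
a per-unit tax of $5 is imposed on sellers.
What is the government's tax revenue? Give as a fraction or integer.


With tax on sellers, new supply: Qs' = 2 + 2(P - 5)
= 2P - 8
New equilibrium quantity:
Q_new = 43
Tax revenue = tax * Q_new = 5 * 43 = 215

215


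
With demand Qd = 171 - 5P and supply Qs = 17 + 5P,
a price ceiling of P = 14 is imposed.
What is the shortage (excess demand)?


At P = 14:
Qd = 171 - 5*14 = 101
Qs = 17 + 5*14 = 87
Shortage = Qd - Qs = 101 - 87 = 14

14


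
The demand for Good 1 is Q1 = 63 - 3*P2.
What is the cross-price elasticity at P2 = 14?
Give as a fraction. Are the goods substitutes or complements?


dQ1/dP2 = -3
At P2 = 14: Q1 = 63 - 3*14 = 21
Exy = (dQ1/dP2)(P2/Q1) = -3 * 14 / 21 = -2
Since Exy < 0, the goods are complements.

-2 (complements)


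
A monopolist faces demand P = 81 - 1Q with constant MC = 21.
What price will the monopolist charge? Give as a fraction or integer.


MR = 81 - 2Q
Set MR = MC: 81 - 2Q = 21
Q* = 30
Substitute into demand:
P* = 81 - 1*30 = 51

51


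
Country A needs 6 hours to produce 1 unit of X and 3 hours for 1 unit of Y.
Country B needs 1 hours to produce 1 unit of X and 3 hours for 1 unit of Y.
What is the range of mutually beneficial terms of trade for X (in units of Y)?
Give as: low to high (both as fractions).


Opportunity cost of X for Country A = hours_X / hours_Y = 6/3 = 2 units of Y
Opportunity cost of X for Country B = hours_X / hours_Y = 1/3 = 1/3 units of Y
Terms of trade must be between the two opportunity costs.
Range: 1/3 to 2

1/3 to 2


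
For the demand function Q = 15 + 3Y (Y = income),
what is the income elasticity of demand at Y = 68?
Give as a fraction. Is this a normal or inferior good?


dQ/dY = 3
At Y = 68: Q = 15 + 3*68 = 219
Ey = (dQ/dY)(Y/Q) = 3 * 68 / 219 = 68/73
Since Ey > 0, this is a normal good.

68/73 (normal good)


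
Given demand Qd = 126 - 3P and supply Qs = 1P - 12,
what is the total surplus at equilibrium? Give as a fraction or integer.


Find equilibrium: 126 - 3P = 1P - 12
126 + 12 = 4P
P* = 138/4 = 69/2
Q* = 1*69/2 - 12 = 45/2
Inverse demand: P = 42 - Q/3, so P_max = 42
Inverse supply: P = 12 + Q/1, so P_min = 12
CS = (1/2) * 45/2 * (42 - 69/2) = 675/8
PS = (1/2) * 45/2 * (69/2 - 12) = 2025/8
TS = CS + PS = 675/8 + 2025/8 = 675/2

675/2


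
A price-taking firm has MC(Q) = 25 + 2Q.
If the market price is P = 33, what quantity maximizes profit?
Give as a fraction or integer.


In perfect competition, profit is maximized where P = MC.
33 = 25 + 2Q
8 = 2Q
Q* = 8/2 = 4

4


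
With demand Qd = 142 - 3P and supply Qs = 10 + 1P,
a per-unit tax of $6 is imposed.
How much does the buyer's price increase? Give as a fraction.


With a per-unit tax, the buyer's price increase depends on relative slopes.
Supply slope: d = 1, Demand slope: b = 3
Buyer's price increase = d * tax / (b + d)
= 1 * 6 / (3 + 1)
= 6 / 4 = 3/2

3/2


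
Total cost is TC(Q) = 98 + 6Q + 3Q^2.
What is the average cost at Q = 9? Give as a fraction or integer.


TC(9) = 98 + 6*9 + 3*9^2
TC(9) = 98 + 54 + 243 = 395
AC = TC/Q = 395/9 = 395/9

395/9


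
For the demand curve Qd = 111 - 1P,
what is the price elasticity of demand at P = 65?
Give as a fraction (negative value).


dQ/dP = -1
At P = 65: Q = 111 - 1*65 = 46
E = (dQ/dP)(P/Q) = (-1)(65/46) = -65/46

-65/46


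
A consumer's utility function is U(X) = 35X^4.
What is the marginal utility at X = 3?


MU = dU/dX = 35*4*X^(4-1)
MU = 140*X^3
At X = 3:
MU = 140 * 3^3
MU = 140 * 27 = 3780

3780


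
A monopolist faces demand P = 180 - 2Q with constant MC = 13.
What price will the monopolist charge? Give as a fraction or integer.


MR = 180 - 4Q
Set MR = MC: 180 - 4Q = 13
Q* = 167/4
Substitute into demand:
P* = 180 - 2*167/4 = 193/2

193/2


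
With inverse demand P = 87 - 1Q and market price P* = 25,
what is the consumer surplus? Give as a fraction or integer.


Maximum willingness to pay (at Q=0): P_max = 87
Quantity demanded at P* = 25:
Q* = (87 - 25)/1 = 62
CS = (1/2) * Q* * (P_max - P*)
CS = (1/2) * 62 * (87 - 25)
CS = (1/2) * 62 * 62 = 1922

1922


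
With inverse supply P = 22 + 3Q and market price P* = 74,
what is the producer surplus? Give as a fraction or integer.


Minimum supply price (at Q=0): P_min = 22
Quantity supplied at P* = 74:
Q* = (74 - 22)/3 = 52/3
PS = (1/2) * Q* * (P* - P_min)
PS = (1/2) * 52/3 * (74 - 22)
PS = (1/2) * 52/3 * 52 = 1352/3

1352/3


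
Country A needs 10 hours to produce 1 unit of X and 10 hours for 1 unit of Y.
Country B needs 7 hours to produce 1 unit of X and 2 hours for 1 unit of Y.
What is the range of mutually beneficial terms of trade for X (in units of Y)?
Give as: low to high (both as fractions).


Opportunity cost of X for Country A = hours_X / hours_Y = 10/10 = 1 units of Y
Opportunity cost of X for Country B = hours_X / hours_Y = 7/2 = 7/2 units of Y
Terms of trade must be between the two opportunity costs.
Range: 1 to 7/2

1 to 7/2


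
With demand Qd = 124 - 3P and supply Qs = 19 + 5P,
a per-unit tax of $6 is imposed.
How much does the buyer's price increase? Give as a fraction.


With a per-unit tax, the buyer's price increase depends on relative slopes.
Supply slope: d = 5, Demand slope: b = 3
Buyer's price increase = d * tax / (b + d)
= 5 * 6 / (3 + 5)
= 30 / 8 = 15/4

15/4


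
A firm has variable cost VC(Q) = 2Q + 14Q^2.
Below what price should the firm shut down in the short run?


AVC(Q) = VC(Q)/Q = 2 + 14Q
AVC is increasing in Q, so minimum AVC is at Q -> 0+.
Min AVC = 2
The firm should shut down if P < 2.

2


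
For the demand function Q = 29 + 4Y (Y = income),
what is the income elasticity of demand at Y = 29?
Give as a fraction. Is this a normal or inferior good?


dQ/dY = 4
At Y = 29: Q = 29 + 4*29 = 145
Ey = (dQ/dY)(Y/Q) = 4 * 29 / 145 = 4/5
Since Ey > 0, this is a normal good.

4/5 (normal good)


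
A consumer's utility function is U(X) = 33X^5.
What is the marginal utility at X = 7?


MU = dU/dX = 33*5*X^(5-1)
MU = 165*X^4
At X = 7:
MU = 165 * 7^4
MU = 165 * 2401 = 396165

396165


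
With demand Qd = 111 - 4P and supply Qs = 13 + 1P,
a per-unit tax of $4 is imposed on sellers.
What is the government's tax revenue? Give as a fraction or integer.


With tax on sellers, new supply: Qs' = 13 + 1(P - 4)
= 9 + 1P
New equilibrium quantity:
Q_new = 147/5
Tax revenue = tax * Q_new = 4 * 147/5 = 588/5

588/5


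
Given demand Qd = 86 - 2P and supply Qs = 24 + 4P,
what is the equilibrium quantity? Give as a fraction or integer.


First find equilibrium price:
86 - 2P = 24 + 4P
P* = 62/6 = 31/3
Then substitute into demand:
Q* = 86 - 2 * 31/3 = 196/3

196/3


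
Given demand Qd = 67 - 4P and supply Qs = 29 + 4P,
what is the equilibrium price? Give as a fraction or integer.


At equilibrium, Qd = Qs.
67 - 4P = 29 + 4P
67 - 29 = 4P + 4P
38 = 8P
P* = 38/8 = 19/4

19/4


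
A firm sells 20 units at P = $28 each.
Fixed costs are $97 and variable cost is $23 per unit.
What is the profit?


Total Revenue = P * Q = 28 * 20 = $560
Total Cost = FC + VC*Q = 97 + 23*20 = $557
Profit = TR - TC = 560 - 557 = $3

$3


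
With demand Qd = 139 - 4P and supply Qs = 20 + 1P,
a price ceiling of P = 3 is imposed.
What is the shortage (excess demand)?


At P = 3:
Qd = 139 - 4*3 = 127
Qs = 20 + 1*3 = 23
Shortage = Qd - Qs = 127 - 23 = 104

104


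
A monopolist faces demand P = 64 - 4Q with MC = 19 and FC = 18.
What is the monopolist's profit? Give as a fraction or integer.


MR = MC: 64 - 8Q = 19
Q* = 45/8
P* = 64 - 4*45/8 = 83/2
Profit = (P* - MC)*Q* - FC
= (83/2 - 19)*45/8 - 18
= 45/2*45/8 - 18
= 2025/16 - 18 = 1737/16

1737/16


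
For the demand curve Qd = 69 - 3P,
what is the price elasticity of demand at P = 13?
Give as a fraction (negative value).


dQ/dP = -3
At P = 13: Q = 69 - 3*13 = 30
E = (dQ/dP)(P/Q) = (-3)(13/30) = -13/10

-13/10


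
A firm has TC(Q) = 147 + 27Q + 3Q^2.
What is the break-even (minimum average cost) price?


AC(Q) = 147/Q + 27 + 3Q
To minimize: dAC/dQ = -147/Q^2 + 3 = 0
Q^2 = 147/3 = 49
Q* = 7
Min AC = 147/7 + 27 + 3*7
Min AC = 21 + 27 + 21 = 69

69


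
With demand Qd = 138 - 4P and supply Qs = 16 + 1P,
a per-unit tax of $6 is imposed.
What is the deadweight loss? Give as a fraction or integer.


Pre-tax equilibrium quantity: Q* = 202/5
Post-tax equilibrium quantity: Q_tax = 178/5
Reduction in quantity: Q* - Q_tax = 24/5
DWL = (1/2) * tax * (Q* - Q_tax)
DWL = (1/2) * 6 * 24/5 = 72/5

72/5


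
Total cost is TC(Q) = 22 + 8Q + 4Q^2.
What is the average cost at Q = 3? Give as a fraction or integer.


TC(3) = 22 + 8*3 + 4*3^2
TC(3) = 22 + 24 + 36 = 82
AC = TC/Q = 82/3 = 82/3

82/3


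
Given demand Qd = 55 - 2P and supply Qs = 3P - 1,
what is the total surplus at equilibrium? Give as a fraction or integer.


Find equilibrium: 55 - 2P = 3P - 1
55 + 1 = 5P
P* = 56/5 = 56/5
Q* = 3*56/5 - 1 = 163/5
Inverse demand: P = 55/2 - Q/2, so P_max = 55/2
Inverse supply: P = 1/3 + Q/3, so P_min = 1/3
CS = (1/2) * 163/5 * (55/2 - 56/5) = 26569/100
PS = (1/2) * 163/5 * (56/5 - 1/3) = 26569/150
TS = CS + PS = 26569/100 + 26569/150 = 26569/60

26569/60


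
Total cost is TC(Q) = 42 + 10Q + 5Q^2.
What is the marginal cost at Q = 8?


MC = dTC/dQ = 10 + 2*5*Q
At Q = 8:
MC = 10 + 10*8
MC = 10 + 80 = 90

90


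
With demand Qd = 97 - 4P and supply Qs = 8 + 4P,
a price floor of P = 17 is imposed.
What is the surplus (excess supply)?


At P = 17:
Qd = 97 - 4*17 = 29
Qs = 8 + 4*17 = 76
Surplus = Qs - Qd = 76 - 29 = 47

47


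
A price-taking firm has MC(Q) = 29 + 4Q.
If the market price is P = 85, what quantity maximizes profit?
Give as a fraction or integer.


In perfect competition, profit is maximized where P = MC.
85 = 29 + 4Q
56 = 4Q
Q* = 56/4 = 14

14


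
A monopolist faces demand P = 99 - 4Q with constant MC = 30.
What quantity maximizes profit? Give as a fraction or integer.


TR = P*Q = (99 - 4Q)Q = 99Q - 4Q^2
MR = dTR/dQ = 99 - 8Q
Set MR = MC:
99 - 8Q = 30
69 = 8Q
Q* = 69/8 = 69/8

69/8


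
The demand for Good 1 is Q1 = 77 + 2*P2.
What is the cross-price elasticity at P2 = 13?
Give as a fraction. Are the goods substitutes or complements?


dQ1/dP2 = 2
At P2 = 13: Q1 = 77 + 2*13 = 103
Exy = (dQ1/dP2)(P2/Q1) = 2 * 13 / 103 = 26/103
Since Exy > 0, the goods are substitutes.

26/103 (substitutes)


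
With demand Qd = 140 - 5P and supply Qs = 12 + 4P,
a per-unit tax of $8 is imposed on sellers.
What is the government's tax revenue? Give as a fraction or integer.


With tax on sellers, new supply: Qs' = 12 + 4(P - 8)
= 4P - 20
New equilibrium quantity:
Q_new = 460/9
Tax revenue = tax * Q_new = 8 * 460/9 = 3680/9

3680/9


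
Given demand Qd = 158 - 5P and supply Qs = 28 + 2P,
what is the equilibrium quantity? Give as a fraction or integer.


First find equilibrium price:
158 - 5P = 28 + 2P
P* = 130/7 = 130/7
Then substitute into demand:
Q* = 158 - 5 * 130/7 = 456/7

456/7


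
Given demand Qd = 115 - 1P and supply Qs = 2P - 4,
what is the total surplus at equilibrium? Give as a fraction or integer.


Find equilibrium: 115 - 1P = 2P - 4
115 + 4 = 3P
P* = 119/3 = 119/3
Q* = 2*119/3 - 4 = 226/3
Inverse demand: P = 115 - Q/1, so P_max = 115
Inverse supply: P = 2 + Q/2, so P_min = 2
CS = (1/2) * 226/3 * (115 - 119/3) = 25538/9
PS = (1/2) * 226/3 * (119/3 - 2) = 12769/9
TS = CS + PS = 25538/9 + 12769/9 = 12769/3

12769/3


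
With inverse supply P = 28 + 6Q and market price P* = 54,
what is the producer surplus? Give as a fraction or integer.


Minimum supply price (at Q=0): P_min = 28
Quantity supplied at P* = 54:
Q* = (54 - 28)/6 = 13/3
PS = (1/2) * Q* * (P* - P_min)
PS = (1/2) * 13/3 * (54 - 28)
PS = (1/2) * 13/3 * 26 = 169/3

169/3


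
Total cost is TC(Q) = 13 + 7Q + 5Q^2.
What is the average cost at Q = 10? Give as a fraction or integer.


TC(10) = 13 + 7*10 + 5*10^2
TC(10) = 13 + 70 + 500 = 583
AC = TC/Q = 583/10 = 583/10

583/10


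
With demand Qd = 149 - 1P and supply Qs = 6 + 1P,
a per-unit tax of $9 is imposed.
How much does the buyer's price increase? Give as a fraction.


With a per-unit tax, the buyer's price increase depends on relative slopes.
Supply slope: d = 1, Demand slope: b = 1
Buyer's price increase = d * tax / (b + d)
= 1 * 9 / (1 + 1)
= 9 / 2 = 9/2

9/2


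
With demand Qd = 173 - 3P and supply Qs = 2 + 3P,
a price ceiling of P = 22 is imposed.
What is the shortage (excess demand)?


At P = 22:
Qd = 173 - 3*22 = 107
Qs = 2 + 3*22 = 68
Shortage = Qd - Qs = 107 - 68 = 39

39


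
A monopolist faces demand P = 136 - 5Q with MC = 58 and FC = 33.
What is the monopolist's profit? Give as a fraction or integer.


MR = MC: 136 - 10Q = 58
Q* = 39/5
P* = 136 - 5*39/5 = 97
Profit = (P* - MC)*Q* - FC
= (97 - 58)*39/5 - 33
= 39*39/5 - 33
= 1521/5 - 33 = 1356/5

1356/5


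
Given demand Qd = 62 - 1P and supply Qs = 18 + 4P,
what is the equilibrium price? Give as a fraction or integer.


At equilibrium, Qd = Qs.
62 - 1P = 18 + 4P
62 - 18 = 1P + 4P
44 = 5P
P* = 44/5 = 44/5

44/5


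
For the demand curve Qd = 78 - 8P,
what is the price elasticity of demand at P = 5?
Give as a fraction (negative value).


dQ/dP = -8
At P = 5: Q = 78 - 8*5 = 38
E = (dQ/dP)(P/Q) = (-8)(5/38) = -20/19

-20/19


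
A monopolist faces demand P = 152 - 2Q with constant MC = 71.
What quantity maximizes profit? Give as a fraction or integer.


TR = P*Q = (152 - 2Q)Q = 152Q - 2Q^2
MR = dTR/dQ = 152 - 4Q
Set MR = MC:
152 - 4Q = 71
81 = 4Q
Q* = 81/4 = 81/4

81/4


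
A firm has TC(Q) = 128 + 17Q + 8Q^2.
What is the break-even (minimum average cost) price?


AC(Q) = 128/Q + 17 + 8Q
To minimize: dAC/dQ = -128/Q^2 + 8 = 0
Q^2 = 128/8 = 16
Q* = 4
Min AC = 128/4 + 17 + 8*4
Min AC = 32 + 17 + 32 = 81

81


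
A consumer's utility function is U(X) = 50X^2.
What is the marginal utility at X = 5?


MU = dU/dX = 50*2*X^(2-1)
MU = 100*X^1
At X = 5:
MU = 100 * 5^1
MU = 100 * 5 = 500

500


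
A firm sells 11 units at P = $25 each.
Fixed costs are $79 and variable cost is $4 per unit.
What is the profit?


Total Revenue = P * Q = 25 * 11 = $275
Total Cost = FC + VC*Q = 79 + 4*11 = $123
Profit = TR - TC = 275 - 123 = $152

$152


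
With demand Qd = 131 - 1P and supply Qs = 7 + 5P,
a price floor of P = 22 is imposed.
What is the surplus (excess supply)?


At P = 22:
Qd = 131 - 1*22 = 109
Qs = 7 + 5*22 = 117
Surplus = Qs - Qd = 117 - 109 = 8

8


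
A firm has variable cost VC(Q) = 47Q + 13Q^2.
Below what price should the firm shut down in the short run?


AVC(Q) = VC(Q)/Q = 47 + 13Q
AVC is increasing in Q, so minimum AVC is at Q -> 0+.
Min AVC = 47
The firm should shut down if P < 47.

47


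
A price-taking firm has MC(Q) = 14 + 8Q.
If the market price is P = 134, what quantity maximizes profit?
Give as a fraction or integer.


In perfect competition, profit is maximized where P = MC.
134 = 14 + 8Q
120 = 8Q
Q* = 120/8 = 15

15


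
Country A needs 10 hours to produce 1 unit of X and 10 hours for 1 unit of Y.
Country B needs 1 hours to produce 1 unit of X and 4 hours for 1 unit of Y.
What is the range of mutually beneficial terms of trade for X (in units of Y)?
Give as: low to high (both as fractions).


Opportunity cost of X for Country A = hours_X / hours_Y = 10/10 = 1 units of Y
Opportunity cost of X for Country B = hours_X / hours_Y = 1/4 = 1/4 units of Y
Terms of trade must be between the two opportunity costs.
Range: 1/4 to 1

1/4 to 1


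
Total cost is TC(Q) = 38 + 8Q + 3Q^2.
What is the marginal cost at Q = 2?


MC = dTC/dQ = 8 + 2*3*Q
At Q = 2:
MC = 8 + 6*2
MC = 8 + 12 = 20

20


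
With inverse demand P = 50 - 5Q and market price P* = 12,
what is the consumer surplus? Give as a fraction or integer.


Maximum willingness to pay (at Q=0): P_max = 50
Quantity demanded at P* = 12:
Q* = (50 - 12)/5 = 38/5
CS = (1/2) * Q* * (P_max - P*)
CS = (1/2) * 38/5 * (50 - 12)
CS = (1/2) * 38/5 * 38 = 722/5

722/5


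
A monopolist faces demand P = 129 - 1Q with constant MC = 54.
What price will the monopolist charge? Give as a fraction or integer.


MR = 129 - 2Q
Set MR = MC: 129 - 2Q = 54
Q* = 75/2
Substitute into demand:
P* = 129 - 1*75/2 = 183/2

183/2


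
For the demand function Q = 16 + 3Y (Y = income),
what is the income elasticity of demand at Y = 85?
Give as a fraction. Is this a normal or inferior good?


dQ/dY = 3
At Y = 85: Q = 16 + 3*85 = 271
Ey = (dQ/dY)(Y/Q) = 3 * 85 / 271 = 255/271
Since Ey > 0, this is a normal good.

255/271 (normal good)


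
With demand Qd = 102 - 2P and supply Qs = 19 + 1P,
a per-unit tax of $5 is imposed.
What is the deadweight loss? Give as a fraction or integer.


Pre-tax equilibrium quantity: Q* = 140/3
Post-tax equilibrium quantity: Q_tax = 130/3
Reduction in quantity: Q* - Q_tax = 10/3
DWL = (1/2) * tax * (Q* - Q_tax)
DWL = (1/2) * 5 * 10/3 = 25/3

25/3


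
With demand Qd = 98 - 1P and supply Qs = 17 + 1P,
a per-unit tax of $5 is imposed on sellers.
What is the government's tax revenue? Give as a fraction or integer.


With tax on sellers, new supply: Qs' = 17 + 1(P - 5)
= 12 + 1P
New equilibrium quantity:
Q_new = 55
Tax revenue = tax * Q_new = 5 * 55 = 275

275
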